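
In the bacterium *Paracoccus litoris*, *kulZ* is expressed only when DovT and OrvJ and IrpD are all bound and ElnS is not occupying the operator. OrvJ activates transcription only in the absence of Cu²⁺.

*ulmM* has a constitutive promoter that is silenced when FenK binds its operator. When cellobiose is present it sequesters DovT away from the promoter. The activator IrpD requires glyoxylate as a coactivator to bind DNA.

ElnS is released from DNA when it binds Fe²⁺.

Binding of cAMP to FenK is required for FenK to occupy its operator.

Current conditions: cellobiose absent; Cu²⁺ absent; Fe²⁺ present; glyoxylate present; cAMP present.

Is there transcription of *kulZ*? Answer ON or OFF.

ON

Fe²⁺ is present, so ElnS is inactive.
Cellobiose is absent, so DovT is active.
Cu²⁺ is absent, so OrvJ is active.
Glyoxylate is present, so IrpD is active.
No repressor is bound and DovT and OrvJ and IrpD are active, so *kulZ* is transcribed.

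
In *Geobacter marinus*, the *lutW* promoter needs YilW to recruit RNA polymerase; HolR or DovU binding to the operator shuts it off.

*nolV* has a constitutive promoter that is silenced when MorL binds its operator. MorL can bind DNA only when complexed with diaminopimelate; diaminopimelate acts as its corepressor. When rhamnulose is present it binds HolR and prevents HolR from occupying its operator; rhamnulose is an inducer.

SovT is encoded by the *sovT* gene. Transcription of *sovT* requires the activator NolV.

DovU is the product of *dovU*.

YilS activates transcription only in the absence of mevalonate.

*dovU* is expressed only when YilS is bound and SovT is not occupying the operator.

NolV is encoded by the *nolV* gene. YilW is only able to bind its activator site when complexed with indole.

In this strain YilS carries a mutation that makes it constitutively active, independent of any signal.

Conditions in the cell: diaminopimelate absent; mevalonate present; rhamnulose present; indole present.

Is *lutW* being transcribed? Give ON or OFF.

ON

Rhamnulose is present, so HolR is inactive.
Indole is present, so YilW is active.
YilS is constitutively active in this strain.
Diaminopimelate is absent, so MorL is inactive.
With no repressor bound, *nolV* is transcribed.
So NolV is produced and active.
No repressor is bound and NolV is active, so *sovT* is transcribed.
So SovT is produced and active.
With repressor SovT bound, *dovU* is not transcribed.
So DovU is not produced.
No repressor is bound and YilW is active, so *lutW* is transcribed.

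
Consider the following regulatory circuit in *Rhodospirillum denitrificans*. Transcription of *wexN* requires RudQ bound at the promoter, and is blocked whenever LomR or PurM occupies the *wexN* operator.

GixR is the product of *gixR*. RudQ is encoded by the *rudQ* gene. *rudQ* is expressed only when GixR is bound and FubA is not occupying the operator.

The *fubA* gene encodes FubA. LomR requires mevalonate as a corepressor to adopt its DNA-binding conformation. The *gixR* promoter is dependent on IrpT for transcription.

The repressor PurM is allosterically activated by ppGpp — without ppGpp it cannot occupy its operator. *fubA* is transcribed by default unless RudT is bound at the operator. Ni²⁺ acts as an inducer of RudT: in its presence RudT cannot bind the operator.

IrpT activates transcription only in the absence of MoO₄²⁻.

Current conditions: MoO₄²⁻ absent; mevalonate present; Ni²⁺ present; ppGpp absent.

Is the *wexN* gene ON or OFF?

Mevalonate is present, so LomR is active.
ppGpp is absent, so PurM is inactive.
MoO₄²⁻ is absent, so IrpT is active.
No repressor is bound and IrpT is active, so *gixR* is transcribed.
So GixR is produced and active.
Ni²⁺ is present, so RudT is inactive.
With no repressor bound, *fubA* is transcribed.
So FubA is produced and active.
With repressor FubA bound, *rudQ* is not transcribed.
So RudQ is not produced.
With repressor LomR bound, *wexN* is not transcribed.

OFF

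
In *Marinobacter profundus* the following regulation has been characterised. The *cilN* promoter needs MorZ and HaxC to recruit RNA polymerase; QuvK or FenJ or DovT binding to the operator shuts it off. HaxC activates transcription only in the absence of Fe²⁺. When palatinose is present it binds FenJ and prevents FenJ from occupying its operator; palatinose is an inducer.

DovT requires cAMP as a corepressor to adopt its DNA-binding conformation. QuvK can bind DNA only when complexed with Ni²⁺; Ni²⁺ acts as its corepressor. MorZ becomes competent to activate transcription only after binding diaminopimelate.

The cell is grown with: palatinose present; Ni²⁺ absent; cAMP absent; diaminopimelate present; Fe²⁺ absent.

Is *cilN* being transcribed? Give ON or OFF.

Ni²⁺ is absent, so QuvK is inactive.
Diaminopimelate is present, so MorZ is active.
Palatinose is present, so FenJ is inactive.
Fe²⁺ is absent, so HaxC is active.
cAMP is absent, so DovT is inactive.
No repressor is bound and MorZ and HaxC are active, so *cilN* is transcribed.

ON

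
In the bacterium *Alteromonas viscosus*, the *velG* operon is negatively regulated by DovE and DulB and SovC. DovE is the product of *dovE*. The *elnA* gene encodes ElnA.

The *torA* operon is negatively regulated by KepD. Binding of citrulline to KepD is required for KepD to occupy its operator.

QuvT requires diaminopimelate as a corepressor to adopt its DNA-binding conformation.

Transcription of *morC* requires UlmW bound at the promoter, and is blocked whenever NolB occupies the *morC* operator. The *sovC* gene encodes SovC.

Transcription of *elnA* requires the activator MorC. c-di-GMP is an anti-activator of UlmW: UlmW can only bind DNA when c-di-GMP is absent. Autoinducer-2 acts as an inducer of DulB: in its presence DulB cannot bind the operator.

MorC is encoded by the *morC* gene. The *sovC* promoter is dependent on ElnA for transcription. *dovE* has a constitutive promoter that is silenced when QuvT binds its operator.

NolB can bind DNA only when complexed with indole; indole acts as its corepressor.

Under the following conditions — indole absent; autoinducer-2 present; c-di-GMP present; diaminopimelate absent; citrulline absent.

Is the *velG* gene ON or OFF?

OFF

Diaminopimelate is absent, so QuvT is inactive.
With no repressor bound, *dovE* is transcribed.
So DovE is produced and active.
Autoinducer-2 is present, so DulB is inactive.
Indole is absent, so NolB is inactive.
c-di-GMP is present, so UlmW is inactive.
Required activator UlmW is absent, so *morC* is not transcribed.
So MorC is not produced.
Required activator MorC is absent, so *elnA* is not transcribed.
So ElnA is not produced.
Required activator ElnA is absent, so *sovC* is not transcribed.
So SovC is not produced.
With repressor DovE bound, *velG* is not transcribed.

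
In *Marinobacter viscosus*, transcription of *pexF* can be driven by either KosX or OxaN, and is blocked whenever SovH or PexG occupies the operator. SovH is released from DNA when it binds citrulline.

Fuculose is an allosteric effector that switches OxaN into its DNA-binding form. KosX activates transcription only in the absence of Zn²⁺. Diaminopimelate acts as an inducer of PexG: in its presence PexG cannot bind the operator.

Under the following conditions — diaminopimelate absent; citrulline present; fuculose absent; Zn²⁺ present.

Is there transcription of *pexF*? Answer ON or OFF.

OFF

Citrulline is present, so SovH is inactive.
Diaminopimelate is absent, so PexG is active.
Zn²⁺ is present, so KosX is inactive.
Fuculose is absent, so OxaN is inactive.
With repressor PexG bound, *pexF* is not transcribed.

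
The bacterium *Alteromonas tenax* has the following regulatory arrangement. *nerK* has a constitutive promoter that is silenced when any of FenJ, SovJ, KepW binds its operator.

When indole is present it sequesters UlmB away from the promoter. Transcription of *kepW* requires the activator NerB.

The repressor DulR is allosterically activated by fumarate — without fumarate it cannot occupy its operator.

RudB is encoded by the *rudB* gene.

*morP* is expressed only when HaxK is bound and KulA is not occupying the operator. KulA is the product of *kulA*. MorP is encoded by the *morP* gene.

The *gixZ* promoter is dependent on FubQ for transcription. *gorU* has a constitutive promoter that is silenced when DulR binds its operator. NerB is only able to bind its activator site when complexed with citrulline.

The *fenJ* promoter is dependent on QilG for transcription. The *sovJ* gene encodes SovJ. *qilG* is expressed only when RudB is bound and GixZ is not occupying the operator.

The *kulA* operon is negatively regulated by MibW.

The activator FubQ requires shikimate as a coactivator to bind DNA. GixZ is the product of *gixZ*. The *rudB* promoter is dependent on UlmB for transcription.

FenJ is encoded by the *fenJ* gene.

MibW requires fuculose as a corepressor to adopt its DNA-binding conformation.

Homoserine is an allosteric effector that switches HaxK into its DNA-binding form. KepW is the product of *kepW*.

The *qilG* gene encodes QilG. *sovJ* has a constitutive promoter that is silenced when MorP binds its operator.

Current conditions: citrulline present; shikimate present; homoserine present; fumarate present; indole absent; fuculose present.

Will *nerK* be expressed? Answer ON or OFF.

OFF

Indole is absent, so UlmB is active.
No repressor is bound and UlmB is active, so *rudB* is transcribed.
So RudB is produced and active.
Shikimate is present, so FubQ is active.
No repressor is bound and FubQ is active, so *gixZ* is transcribed.
So GixZ is produced and active.
With repressor GixZ bound, *qilG* is not transcribed.
So QilG is not produced.
Required activator QilG is absent, so *fenJ* is not transcribed.
So FenJ is not produced.
Fuculose is present, so MibW is active.
With repressor MibW bound, *kulA* is not transcribed.
So KulA is not produced.
Homoserine is present, so HaxK is active.
No repressor is bound and HaxK is active, so *morP* is transcribed.
So MorP is produced and active.
With repressor MorP bound, *sovJ* is not transcribed.
So SovJ is not produced.
Citrulline is present, so NerB is active.
No repressor is bound and NerB is active, so *kepW* is transcribed.
So KepW is produced and active.
With repressor KepW bound, *nerK* is not transcribed.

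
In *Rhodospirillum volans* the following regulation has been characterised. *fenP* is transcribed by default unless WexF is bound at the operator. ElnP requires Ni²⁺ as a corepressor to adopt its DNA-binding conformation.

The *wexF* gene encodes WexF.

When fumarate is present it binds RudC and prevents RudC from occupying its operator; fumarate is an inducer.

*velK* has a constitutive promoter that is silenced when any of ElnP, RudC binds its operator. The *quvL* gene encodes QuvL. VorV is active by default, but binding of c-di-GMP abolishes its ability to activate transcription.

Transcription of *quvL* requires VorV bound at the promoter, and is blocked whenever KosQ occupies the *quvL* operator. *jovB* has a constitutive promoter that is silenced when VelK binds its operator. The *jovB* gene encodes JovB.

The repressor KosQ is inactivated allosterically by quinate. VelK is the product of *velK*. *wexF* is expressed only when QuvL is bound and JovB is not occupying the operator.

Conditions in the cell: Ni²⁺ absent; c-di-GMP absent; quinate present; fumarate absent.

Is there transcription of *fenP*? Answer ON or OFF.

Ni²⁺ is absent, so ElnP is inactive.
Fumarate is absent, so RudC is active.
With repressor RudC bound, *velK* is not transcribed.
So VelK is not produced.
With no repressor bound, *jovB* is transcribed.
So JovB is produced and active.
Quinate is present, so KosQ is inactive.
c-di-GMP is absent, so VorV is active.
No repressor is bound and VorV is active, so *quvL* is transcribed.
So QuvL is produced and active.
With repressor JovB bound, *wexF* is not transcribed.
So WexF is not produced.
With no repressor bound, *fenP* is transcribed.

ON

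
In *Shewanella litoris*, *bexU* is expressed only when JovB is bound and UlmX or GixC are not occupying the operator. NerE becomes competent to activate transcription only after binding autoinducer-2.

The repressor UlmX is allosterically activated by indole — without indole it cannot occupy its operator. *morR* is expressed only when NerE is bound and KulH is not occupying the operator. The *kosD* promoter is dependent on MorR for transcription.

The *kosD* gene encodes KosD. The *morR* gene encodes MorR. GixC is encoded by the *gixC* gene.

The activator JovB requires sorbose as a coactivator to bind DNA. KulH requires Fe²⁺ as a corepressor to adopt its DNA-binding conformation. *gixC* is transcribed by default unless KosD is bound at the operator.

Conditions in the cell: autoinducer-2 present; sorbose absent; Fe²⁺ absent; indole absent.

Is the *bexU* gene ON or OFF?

Indole is absent, so UlmX is inactive.
Sorbose is absent, so JovB is inactive.
Autoinducer-2 is present, so NerE is active.
Fe²⁺ is absent, so KulH is inactive.
No repressor is bound and NerE is active, so *morR* is transcribed.
So MorR is produced and active.
No repressor is bound and MorR is active, so *kosD* is transcribed.
So KosD is produced and active.
With repressor KosD bound, *gixC* is not transcribed.
So GixC is not produced.
Required activator JovB is absent, so *bexU* is not transcribed.

OFF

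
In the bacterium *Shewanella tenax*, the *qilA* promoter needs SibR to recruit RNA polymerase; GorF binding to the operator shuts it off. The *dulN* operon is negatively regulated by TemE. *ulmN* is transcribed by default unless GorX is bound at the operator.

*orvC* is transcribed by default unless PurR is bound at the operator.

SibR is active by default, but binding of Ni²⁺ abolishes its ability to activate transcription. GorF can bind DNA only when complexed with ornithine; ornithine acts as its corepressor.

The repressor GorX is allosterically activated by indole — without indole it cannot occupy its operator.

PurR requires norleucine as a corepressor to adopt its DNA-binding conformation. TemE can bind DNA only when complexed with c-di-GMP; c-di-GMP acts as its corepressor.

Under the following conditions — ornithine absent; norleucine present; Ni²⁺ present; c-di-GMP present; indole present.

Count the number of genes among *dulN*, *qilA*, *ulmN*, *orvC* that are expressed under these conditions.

c-di-GMP is present, so TemE is active.
With repressor TemE bound, *dulN* is not transcribed.
→ *dulN* is OFF.
Ni²⁺ is present, so SibR is inactive.
Ornithine is absent, so GorF is inactive.
Required activator SibR is absent, so *qilA* is not transcribed.
→ *qilA* is OFF.
Indole is present, so GorX is active.
With repressor GorX bound, *ulmN* is not transcribed.
→ *ulmN* is OFF.
Norleucine is present, so PurR is active.
With repressor PurR bound, *orvC* is not transcribed.
→ *orvC* is OFF.
0 of the 4 genes are transcribed.

0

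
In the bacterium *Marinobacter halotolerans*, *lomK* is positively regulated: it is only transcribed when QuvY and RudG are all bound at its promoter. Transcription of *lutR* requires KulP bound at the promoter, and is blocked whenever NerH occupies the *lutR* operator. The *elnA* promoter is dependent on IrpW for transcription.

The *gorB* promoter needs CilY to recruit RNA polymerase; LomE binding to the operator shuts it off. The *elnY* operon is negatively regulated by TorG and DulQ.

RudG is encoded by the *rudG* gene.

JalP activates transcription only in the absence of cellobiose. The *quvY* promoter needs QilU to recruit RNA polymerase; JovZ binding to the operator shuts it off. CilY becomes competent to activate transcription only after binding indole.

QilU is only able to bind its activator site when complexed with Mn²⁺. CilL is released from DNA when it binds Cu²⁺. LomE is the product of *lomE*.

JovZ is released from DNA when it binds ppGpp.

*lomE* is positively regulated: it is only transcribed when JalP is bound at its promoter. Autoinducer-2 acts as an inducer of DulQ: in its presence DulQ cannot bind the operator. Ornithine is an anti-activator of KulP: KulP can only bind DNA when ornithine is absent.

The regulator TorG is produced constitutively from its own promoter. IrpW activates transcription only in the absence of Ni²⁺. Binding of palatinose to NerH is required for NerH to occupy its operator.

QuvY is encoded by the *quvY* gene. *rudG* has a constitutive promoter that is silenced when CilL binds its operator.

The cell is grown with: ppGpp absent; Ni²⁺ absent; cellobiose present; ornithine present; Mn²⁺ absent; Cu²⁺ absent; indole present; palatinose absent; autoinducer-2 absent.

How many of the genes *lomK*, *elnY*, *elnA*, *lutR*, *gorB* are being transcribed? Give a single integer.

2

ppGpp is absent, so JovZ is active.
Mn²⁺ is absent, so QilU is inactive.
With repressor JovZ bound, *quvY* is not transcribed.
So QuvY is not produced.
Cu²⁺ is absent, so CilL is active.
With repressor CilL bound, *rudG* is not transcribed.
So RudG is not produced.
Required activator QuvY is absent, so *lomK* is not transcribed.
→ *lomK* is OFF.
TorG is produced constitutively and is active.
Autoinducer-2 is absent, so DulQ is active.
With repressor TorG bound, *elnY* is not transcribed.
→ *elnY* is OFF.
Ni²⁺ is absent, so IrpW is active.
No repressor is bound and IrpW is active, so *elnA* is transcribed.
→ *elnA* is ON.
Palatinose is absent, so NerH is inactive.
Ornithine is present, so KulP is inactive.
Required activator KulP is absent, so *lutR* is not transcribed.
→ *lutR* is OFF.
Cellobiose is present, so JalP is inactive.
Required activator JalP is absent, so *lomE* is not transcribed.
So LomE is not produced.
Indole is present, so CilY is active.
No repressor is bound and CilY is active, so *gorB* is transcribed.
→ *gorB* is ON.
2 of the 5 genes are transcribed.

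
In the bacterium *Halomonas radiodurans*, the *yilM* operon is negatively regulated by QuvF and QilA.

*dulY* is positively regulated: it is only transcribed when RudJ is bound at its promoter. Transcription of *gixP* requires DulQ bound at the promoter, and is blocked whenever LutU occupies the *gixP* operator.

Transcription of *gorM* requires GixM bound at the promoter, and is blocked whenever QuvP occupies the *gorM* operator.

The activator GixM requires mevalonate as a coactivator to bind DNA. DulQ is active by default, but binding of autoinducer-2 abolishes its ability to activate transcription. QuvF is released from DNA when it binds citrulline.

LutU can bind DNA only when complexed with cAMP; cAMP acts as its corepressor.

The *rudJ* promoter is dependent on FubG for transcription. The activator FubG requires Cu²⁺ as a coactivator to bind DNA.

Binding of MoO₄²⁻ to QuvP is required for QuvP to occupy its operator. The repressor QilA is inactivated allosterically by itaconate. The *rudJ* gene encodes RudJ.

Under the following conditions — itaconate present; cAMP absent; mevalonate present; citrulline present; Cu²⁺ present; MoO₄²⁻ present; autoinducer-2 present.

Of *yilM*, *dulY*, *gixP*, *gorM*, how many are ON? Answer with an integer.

Citrulline is present, so QuvF is inactive.
Itaconate is present, so QilA is inactive.
With no repressor bound, *yilM* is transcribed.
→ *yilM* is ON.
Cu²⁺ is present, so FubG is active.
No repressor is bound and FubG is active, so *rudJ* is transcribed.
So RudJ is produced and active.
No repressor is bound and RudJ is active, so *dulY* is transcribed.
→ *dulY* is ON.
Autoinducer-2 is present, so DulQ is inactive.
cAMP is absent, so LutU is inactive.
Required activator DulQ is absent, so *gixP* is not transcribed.
→ *gixP* is OFF.
MoO₄²⁻ is present, so QuvP is active.
Mevalonate is present, so GixM is active.
With repressor QuvP bound, *gorM* is not transcribed.
→ *gorM* is OFF.
2 of the 4 genes are transcribed.

2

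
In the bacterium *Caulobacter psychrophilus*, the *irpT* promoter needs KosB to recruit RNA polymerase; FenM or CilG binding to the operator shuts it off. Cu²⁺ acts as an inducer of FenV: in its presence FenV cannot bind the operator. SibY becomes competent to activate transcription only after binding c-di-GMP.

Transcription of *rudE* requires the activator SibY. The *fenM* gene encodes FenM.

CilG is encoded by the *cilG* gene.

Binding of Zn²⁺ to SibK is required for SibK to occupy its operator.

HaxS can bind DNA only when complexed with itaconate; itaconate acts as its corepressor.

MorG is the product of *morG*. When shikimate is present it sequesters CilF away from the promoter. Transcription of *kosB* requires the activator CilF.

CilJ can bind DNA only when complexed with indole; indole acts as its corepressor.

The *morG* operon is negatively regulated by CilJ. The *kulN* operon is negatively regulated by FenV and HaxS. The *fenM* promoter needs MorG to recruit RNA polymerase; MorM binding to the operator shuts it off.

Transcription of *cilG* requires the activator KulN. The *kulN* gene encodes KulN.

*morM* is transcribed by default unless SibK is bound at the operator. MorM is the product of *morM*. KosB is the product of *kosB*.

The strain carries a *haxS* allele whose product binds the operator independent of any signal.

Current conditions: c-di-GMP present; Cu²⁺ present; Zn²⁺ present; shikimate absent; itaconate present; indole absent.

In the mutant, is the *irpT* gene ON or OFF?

OFF

Shikimate is absent, so CilF is active.
No repressor is bound and CilF is active, so *kosB* is transcribed.
So KosB is produced and active.
Zn²⁺ is present, so SibK is active.
With repressor SibK bound, *morM* is not transcribed.
So MorM is not produced.
Indole is absent, so CilJ is inactive.
With no repressor bound, *morG* is transcribed.
So MorG is produced and active.
No repressor is bound and MorG is active, so *fenM* is transcribed.
So FenM is produced and active.
Cu²⁺ is present, so FenV is inactive.
HaxS is constitutively active in this strain.
With repressor HaxS bound, *kulN* is not transcribed.
So KulN is not produced.
Required activator KulN is absent, so *cilG* is not transcribed.
So CilG is not produced.
With repressor FenM bound, *irpT* is not transcribed.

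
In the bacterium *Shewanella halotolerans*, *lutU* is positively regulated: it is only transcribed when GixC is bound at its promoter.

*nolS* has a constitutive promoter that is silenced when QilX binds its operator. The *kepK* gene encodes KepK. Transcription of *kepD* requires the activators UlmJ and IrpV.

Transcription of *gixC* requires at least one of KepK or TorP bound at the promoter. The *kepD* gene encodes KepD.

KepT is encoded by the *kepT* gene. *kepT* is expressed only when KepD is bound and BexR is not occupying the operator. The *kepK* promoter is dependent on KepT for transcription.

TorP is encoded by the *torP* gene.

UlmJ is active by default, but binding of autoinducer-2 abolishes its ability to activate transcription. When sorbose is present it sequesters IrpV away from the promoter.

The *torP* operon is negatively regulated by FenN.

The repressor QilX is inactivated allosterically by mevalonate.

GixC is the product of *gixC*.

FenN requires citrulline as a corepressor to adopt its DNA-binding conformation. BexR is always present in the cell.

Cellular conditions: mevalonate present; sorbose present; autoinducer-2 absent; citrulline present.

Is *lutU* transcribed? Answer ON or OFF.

Autoinducer-2 is absent, so UlmJ is active.
Sorbose is present, so IrpV is inactive.
Required activator IrpV is absent, so *kepD* is not transcribed.
So KepD is not produced.
BexR is produced constitutively and is active.
With repressor BexR bound, *kepT* is not transcribed.
So KepT is not produced.
Required activator KepT is absent, so *kepK* is not transcribed.
So KepK is not produced.
Citrulline is present, so FenN is active.
With repressor FenN bound, *torP* is not transcribed.
So TorP is not produced.
No activator is available at the *gixC* promoter, so *gixC* is not transcribed.
So GixC is not produced.
Required activator GixC is absent, so *lutU* is not transcribed.

OFF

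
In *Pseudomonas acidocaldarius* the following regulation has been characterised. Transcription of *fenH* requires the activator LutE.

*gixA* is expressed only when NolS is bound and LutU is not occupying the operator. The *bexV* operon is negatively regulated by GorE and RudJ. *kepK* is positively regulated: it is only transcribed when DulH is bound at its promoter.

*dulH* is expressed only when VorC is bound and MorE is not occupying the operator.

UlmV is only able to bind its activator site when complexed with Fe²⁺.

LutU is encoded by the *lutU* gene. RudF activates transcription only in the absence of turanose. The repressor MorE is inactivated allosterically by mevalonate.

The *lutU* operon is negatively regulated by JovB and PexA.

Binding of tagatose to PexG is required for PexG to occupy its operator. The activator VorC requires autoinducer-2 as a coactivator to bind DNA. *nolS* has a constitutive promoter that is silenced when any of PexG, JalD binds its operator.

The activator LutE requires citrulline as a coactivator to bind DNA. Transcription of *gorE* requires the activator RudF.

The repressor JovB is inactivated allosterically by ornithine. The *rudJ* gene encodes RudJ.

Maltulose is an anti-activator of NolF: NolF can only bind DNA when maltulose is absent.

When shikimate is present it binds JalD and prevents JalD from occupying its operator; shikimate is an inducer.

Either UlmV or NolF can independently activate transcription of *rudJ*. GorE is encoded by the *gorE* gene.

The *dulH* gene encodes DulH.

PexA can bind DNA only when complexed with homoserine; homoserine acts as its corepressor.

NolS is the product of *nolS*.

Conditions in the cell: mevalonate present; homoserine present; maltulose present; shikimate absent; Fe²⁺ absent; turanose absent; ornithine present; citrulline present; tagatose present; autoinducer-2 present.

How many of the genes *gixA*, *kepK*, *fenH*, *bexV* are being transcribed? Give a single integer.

Ornithine is present, so JovB is inactive.
Homoserine is present, so PexA is active.
With repressor PexA bound, *lutU* is not transcribed.
So LutU is not produced.
Tagatose is present, so PexG is active.
Shikimate is absent, so JalD is active.
With repressor PexG bound, *nolS* is not transcribed.
So NolS is not produced.
Required activator NolS is absent, so *gixA* is not transcribed.
→ *gixA* is OFF.
Autoinducer-2 is present, so VorC is active.
Mevalonate is present, so MorE is inactive.
No repressor is bound and VorC is active, so *dulH* is transcribed.
So DulH is produced and active.
No repressor is bound and DulH is active, so *kepK* is transcribed.
→ *kepK* is ON.
Citrulline is present, so LutE is active.
No repressor is bound and LutE is active, so *fenH* is transcribed.
→ *fenH* is ON.
Turanose is absent, so RudF is active.
No repressor is bound and RudF is active, so *gorE* is transcribed.
So GorE is produced and active.
Fe²⁺ is absent, so UlmV is inactive.
Maltulose is present, so NolF is inactive.
No activator is available at the *rudJ* promoter, so *rudJ* is not transcribed.
So RudJ is not produced.
With repressor GorE bound, *bexV* is not transcribed.
→ *bexV* is OFF.
2 of the 4 genes are transcribed.

2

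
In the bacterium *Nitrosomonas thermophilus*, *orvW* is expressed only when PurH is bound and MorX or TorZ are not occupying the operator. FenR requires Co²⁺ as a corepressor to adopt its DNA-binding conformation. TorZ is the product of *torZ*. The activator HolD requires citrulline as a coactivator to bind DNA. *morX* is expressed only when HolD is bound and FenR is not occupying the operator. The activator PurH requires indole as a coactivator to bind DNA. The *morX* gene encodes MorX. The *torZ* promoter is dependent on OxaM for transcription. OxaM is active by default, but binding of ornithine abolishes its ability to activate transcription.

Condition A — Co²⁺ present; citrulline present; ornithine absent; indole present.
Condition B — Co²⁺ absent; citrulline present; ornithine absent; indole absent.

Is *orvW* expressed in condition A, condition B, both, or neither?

neither

Condition A:
Co²⁺ is present, so FenR is active.
Citrulline is present, so HolD is active.
With repressor FenR bound, *morX* is not transcribed.
So MorX is not produced.
Ornithine is absent, so OxaM is active.
No repressor is bound and OxaM is active, so *torZ* is transcribed.
So TorZ is produced and active.
Indole is present, so PurH is active.
With repressor TorZ bound, *orvW* is not transcribed.
→ *orvW* is OFF in A.
Condition B:
Co²⁺ is absent, so FenR is inactive.
Citrulline is present, so HolD is active.
No repressor is bound and HolD is active, so *morX* is transcribed.
So MorX is produced and active.
Ornithine is absent, so OxaM is active.
No repressor is bound and OxaM is active, so *torZ* is transcribed.
So TorZ is produced and active.
Indole is absent, so PurH is inactive.
With repressor MorX bound, *orvW* is not transcribed.
→ *orvW* is OFF in B.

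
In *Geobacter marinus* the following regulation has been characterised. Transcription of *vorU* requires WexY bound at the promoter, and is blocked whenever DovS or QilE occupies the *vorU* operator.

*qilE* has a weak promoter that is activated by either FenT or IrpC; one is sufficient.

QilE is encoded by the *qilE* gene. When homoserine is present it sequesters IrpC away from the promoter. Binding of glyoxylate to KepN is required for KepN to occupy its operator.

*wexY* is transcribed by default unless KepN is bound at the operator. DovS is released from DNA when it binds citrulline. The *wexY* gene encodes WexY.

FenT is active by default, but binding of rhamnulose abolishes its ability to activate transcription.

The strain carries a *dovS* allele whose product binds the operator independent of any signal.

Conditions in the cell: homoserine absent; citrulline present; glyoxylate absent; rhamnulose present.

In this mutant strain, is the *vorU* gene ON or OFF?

OFF

DovS is constitutively active in this strain.
Rhamnulose is present, so FenT is inactive.
Homoserine is absent, so IrpC is active.
Activator IrpC is present, so *qilE* is transcribed.
So QilE is produced and active.
Glyoxylate is absent, so KepN is inactive.
With no repressor bound, *wexY* is transcribed.
So WexY is produced and active.
With repressor DovS bound, *vorU* is not transcribed.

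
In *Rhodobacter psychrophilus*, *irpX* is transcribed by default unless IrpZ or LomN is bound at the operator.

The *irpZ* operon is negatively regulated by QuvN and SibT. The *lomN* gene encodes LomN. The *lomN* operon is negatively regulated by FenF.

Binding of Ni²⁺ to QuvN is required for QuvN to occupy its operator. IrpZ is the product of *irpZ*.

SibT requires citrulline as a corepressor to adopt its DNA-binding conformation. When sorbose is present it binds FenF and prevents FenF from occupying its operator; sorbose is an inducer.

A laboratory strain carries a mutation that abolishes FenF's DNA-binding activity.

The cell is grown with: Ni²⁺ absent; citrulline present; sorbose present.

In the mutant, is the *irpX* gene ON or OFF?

OFF

Ni²⁺ is absent, so QuvN is inactive.
Citrulline is present, so SibT is active.
With repressor SibT bound, *irpZ* is not transcribed.
So IrpZ is not produced.
FenF is non-functional in this strain, so it has no effect.
With no repressor bound, *lomN* is transcribed.
So LomN is produced and active.
With repressor LomN bound, *irpX* is not transcribed.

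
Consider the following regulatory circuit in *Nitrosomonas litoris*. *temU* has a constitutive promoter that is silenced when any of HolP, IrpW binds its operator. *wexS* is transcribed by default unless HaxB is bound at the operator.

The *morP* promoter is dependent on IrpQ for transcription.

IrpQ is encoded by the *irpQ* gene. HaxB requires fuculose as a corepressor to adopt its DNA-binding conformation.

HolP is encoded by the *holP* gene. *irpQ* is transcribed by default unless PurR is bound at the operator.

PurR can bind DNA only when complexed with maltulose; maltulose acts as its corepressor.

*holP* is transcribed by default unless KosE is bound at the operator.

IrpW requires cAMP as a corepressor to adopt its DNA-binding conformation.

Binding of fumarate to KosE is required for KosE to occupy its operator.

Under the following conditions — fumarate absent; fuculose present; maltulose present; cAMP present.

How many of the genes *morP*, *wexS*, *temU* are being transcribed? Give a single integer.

Maltulose is present, so PurR is active.
With repressor PurR bound, *irpQ* is not transcribed.
So IrpQ is not produced.
Required activator IrpQ is absent, so *morP* is not transcribed.
→ *morP* is OFF.
Fuculose is present, so HaxB is active.
With repressor HaxB bound, *wexS* is not transcribed.
→ *wexS* is OFF.
Fumarate is absent, so KosE is inactive.
With no repressor bound, *holP* is transcribed.
So HolP is produced and active.
cAMP is present, so IrpW is active.
With repressor HolP bound, *temU* is not transcribed.
→ *temU* is OFF.
0 of the 3 genes are transcribed.

0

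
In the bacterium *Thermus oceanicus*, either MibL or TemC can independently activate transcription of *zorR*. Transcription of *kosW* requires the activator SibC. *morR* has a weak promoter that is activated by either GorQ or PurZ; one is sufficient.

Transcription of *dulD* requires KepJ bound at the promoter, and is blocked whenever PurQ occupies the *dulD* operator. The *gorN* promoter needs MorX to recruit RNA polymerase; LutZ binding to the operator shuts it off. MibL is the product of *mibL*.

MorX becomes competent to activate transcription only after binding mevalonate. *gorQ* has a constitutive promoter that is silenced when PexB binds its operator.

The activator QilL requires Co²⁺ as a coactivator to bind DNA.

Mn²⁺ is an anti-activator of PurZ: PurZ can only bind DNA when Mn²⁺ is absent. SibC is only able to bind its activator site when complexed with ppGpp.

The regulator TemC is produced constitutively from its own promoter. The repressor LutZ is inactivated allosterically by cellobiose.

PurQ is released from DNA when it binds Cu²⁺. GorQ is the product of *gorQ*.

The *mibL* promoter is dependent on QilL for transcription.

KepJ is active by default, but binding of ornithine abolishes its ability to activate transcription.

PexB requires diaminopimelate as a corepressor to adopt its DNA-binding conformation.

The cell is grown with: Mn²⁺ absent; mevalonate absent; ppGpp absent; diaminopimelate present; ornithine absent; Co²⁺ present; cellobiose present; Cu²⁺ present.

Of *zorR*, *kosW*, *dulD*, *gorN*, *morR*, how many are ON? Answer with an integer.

Co²⁺ is present, so QilL is active.
No repressor is bound and QilL is active, so *mibL* is transcribed.
So MibL is produced and active.
TemC is produced constitutively and is active.
Activator MibL is present, so *zorR* is transcribed.
→ *zorR* is ON.
ppGpp is absent, so SibC is inactive.
Required activator SibC is absent, so *kosW* is not transcribed.
→ *kosW* is OFF.
Ornithine is absent, so KepJ is active.
Cu²⁺ is present, so PurQ is inactive.
No repressor is bound and KepJ is active, so *dulD* is transcribed.
→ *dulD* is ON.
Cellobiose is present, so LutZ is inactive.
Mevalonate is absent, so MorX is inactive.
Required activator MorX is absent, so *gorN* is not transcribed.
→ *gorN* is OFF.
Diaminopimelate is present, so PexB is active.
With repressor PexB bound, *gorQ* is not transcribed.
So GorQ is not produced.
Mn²⁺ is absent, so PurZ is active.
Activator PurZ is present, so *morR* is transcribed.
→ *morR* is ON.
3 of the 5 genes are transcribed.

3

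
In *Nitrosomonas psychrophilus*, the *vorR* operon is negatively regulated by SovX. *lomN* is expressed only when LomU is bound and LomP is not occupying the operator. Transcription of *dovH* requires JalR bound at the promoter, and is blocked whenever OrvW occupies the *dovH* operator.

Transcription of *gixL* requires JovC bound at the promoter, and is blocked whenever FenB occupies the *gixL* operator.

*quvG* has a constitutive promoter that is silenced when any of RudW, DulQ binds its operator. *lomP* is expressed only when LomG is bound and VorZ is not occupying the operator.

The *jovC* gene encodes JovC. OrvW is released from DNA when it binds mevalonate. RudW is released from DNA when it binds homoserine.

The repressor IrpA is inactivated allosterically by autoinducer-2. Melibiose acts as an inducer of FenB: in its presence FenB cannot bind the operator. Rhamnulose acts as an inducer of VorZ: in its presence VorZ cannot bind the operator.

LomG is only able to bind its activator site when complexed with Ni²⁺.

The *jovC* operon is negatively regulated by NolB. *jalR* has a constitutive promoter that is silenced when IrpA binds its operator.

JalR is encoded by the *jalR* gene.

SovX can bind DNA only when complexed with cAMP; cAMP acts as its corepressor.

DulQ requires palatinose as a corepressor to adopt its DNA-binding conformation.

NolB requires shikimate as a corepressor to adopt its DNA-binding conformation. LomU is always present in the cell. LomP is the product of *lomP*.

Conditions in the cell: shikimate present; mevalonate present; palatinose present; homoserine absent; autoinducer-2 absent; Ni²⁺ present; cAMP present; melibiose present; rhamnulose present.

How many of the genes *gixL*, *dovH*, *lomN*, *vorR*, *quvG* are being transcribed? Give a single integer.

Shikimate is present, so NolB is active.
With repressor NolB bound, *jovC* is not transcribed.
So JovC is not produced.
Melibiose is present, so FenB is inactive.
Required activator JovC is absent, so *gixL* is not transcribed.
→ *gixL* is OFF.
Autoinducer-2 is absent, so IrpA is active.
With repressor IrpA bound, *jalR* is not transcribed.
So JalR is not produced.
Mevalonate is present, so OrvW is inactive.
Required activator JalR is absent, so *dovH* is not transcribed.
→ *dovH* is OFF.
LomU is produced constitutively and is active.
Ni²⁺ is present, so LomG is active.
Rhamnulose is present, so VorZ is inactive.
No repressor is bound and LomG is active, so *lomP* is transcribed.
So LomP is produced and active.
With repressor LomP bound, *lomN* is not transcribed.
→ *lomN* is OFF.
cAMP is present, so SovX is active.
With repressor SovX bound, *vorR* is not transcribed.
→ *vorR* is OFF.
Homoserine is absent, so RudW is active.
Palatinose is present, so DulQ is active.
With repressor RudW bound, *quvG* is not transcribed.
→ *quvG* is OFF.
0 of the 5 genes are transcribed.

0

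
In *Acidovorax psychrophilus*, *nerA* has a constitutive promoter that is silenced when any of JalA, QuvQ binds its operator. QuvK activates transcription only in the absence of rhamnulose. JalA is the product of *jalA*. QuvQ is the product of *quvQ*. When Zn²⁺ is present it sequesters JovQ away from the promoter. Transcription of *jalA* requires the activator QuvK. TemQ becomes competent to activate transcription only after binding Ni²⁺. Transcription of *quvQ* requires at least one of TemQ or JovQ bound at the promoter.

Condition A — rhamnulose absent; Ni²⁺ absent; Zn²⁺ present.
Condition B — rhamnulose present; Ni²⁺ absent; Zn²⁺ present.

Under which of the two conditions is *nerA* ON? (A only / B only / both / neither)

Condition A:
Rhamnulose is absent, so QuvK is active.
No repressor is bound and QuvK is active, so *jalA* is transcribed.
So JalA is produced and active.
Ni²⁺ is absent, so TemQ is inactive.
Zn²⁺ is present, so JovQ is inactive.
No activator is available at the *quvQ* promoter, so *quvQ* is not transcribed.
So QuvQ is not produced.
With repressor JalA bound, *nerA* is not transcribed.
→ *nerA* is OFF in A.
Condition B:
Rhamnulose is present, so QuvK is inactive.
Required activator QuvK is absent, so *jalA* is not transcribed.
So JalA is not produced.
Ni²⁺ is absent, so TemQ is inactive.
Zn²⁺ is present, so JovQ is inactive.
No activator is available at the *quvQ* promoter, so *quvQ* is not transcribed.
So QuvQ is not produced.
With no repressor bound, *nerA* is transcribed.
→ *nerA* is ON in B.

B only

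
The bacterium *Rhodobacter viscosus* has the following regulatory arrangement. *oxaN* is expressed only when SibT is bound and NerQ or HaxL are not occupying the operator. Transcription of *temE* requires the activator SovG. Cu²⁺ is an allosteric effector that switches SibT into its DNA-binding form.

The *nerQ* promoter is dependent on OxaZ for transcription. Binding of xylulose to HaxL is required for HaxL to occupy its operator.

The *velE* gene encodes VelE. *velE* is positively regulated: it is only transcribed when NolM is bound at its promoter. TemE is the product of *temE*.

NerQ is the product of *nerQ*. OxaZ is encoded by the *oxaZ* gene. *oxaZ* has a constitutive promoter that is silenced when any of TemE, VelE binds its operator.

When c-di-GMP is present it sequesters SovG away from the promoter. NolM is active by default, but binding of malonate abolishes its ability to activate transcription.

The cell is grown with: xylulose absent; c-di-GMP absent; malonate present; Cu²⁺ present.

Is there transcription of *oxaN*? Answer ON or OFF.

ON

Cu²⁺ is present, so SibT is active.
c-di-GMP is absent, so SovG is active.
No repressor is bound and SovG is active, so *temE* is transcribed.
So TemE is produced and active.
Malonate is present, so NolM is inactive.
Required activator NolM is absent, so *velE* is not transcribed.
So VelE is not produced.
With repressor TemE bound, *oxaZ* is not transcribed.
So OxaZ is not produced.
Required activator OxaZ is absent, so *nerQ* is not transcribed.
So NerQ is not produced.
Xylulose is absent, so HaxL is inactive.
No repressor is bound and SibT is active, so *oxaN* is transcribed.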